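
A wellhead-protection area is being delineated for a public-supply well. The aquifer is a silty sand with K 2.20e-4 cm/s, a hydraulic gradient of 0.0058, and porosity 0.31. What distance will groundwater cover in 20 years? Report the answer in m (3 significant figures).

K = 2.20e-4 cm/s × 864 = 0.1901 m/d
q = Ki = 0.1901 × 0.0058 = 0.001102 m/d
v = Ki/n = 0.1901·0.0058/0.31 = 0.003556 m/d
T = 20 yr × 365 = 7300 d
L = v × T = 0.003556 × 7300 = 25.96 m

26.0 m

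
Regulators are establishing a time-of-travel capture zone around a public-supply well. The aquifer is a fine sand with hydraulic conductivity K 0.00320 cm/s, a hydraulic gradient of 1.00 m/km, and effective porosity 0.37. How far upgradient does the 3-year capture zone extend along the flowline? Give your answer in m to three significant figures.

K = 0.00320 cm/s × 864 = 2.765 m/d
q = Ki = 2.765 × 0.0010 = 0.002765 m/d
v = Ki/n = 2.765·0.0010/0.37 = 0.007472 m/d
T = 3 yr × 365 = 1095 d
L = v × T = 0.007472 × 1095 = 8.182 m

8.18 m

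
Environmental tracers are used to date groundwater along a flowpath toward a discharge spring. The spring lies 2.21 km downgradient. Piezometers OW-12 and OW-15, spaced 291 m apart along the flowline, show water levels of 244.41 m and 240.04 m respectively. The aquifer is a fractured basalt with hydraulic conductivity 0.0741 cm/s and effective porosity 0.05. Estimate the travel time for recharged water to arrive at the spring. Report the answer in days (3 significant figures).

115 days

Hydraulic gradient i = (244.41 − 240.04) / 291 = 4.37 / 291 = 0.01502
K = 0.0741 cm/s × 864 = 64.02 m/d
Specific discharge q = 64.02 × 0.01502 = 0.9614 m/d
Average linear velocity = 0.9614 / 0.05 = 19.23 m/d
L = 2.21 km = 2210 m
t = L / v = 2210 / 19.23 = 114.9 d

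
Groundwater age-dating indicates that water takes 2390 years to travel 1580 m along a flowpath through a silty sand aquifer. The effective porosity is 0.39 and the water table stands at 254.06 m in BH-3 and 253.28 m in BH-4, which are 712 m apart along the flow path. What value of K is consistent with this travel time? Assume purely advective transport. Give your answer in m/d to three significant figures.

Hydraulic gradient i = (254.06 − 253.28) / 712 = 0.78 / 712 = 0.001096
t = 2390 years = 872400 d
v = L / t = 1580 / 872400 = 0.001811 m/d
K = v · n / i = 0.001811 × 0.39 / 0.001096 = 0.645 m/d

0.645 m/d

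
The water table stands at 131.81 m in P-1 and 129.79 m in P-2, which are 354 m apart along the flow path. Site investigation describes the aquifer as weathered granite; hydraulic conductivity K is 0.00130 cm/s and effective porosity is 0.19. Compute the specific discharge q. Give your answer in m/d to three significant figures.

Hydraulic gradient i = (131.81 − 129.79) / 354 = 2.02 / 354 = 0.005706
K = 0.00130 cm/s × 864 = 1.123 m/d
Specific discharge q = 1.123 × 0.005706 = 0.006409 m/d

0.00641 m/d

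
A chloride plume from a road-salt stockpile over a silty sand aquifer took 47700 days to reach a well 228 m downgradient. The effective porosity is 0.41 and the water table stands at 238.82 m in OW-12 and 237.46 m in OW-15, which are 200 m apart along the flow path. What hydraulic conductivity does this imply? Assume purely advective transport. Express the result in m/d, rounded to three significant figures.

0.288 m/d

Hydraulic gradient i = (238.82 − 237.46) / 200 = 1.36 / 200 = 0.006800
v = L / t = 228 / 47700 = 0.004780 m/d
K = v · n / i = 0.004780 × 0.41 / 0.006800 = 0.288 m/d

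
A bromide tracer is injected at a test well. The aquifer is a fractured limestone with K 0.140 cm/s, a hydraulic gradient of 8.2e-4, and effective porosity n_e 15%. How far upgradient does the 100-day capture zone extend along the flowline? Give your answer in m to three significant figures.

66.1 m

K = 0.140 cm/s × 864 = 121.0 m/d
Specific discharge q = 121.0 × 8.2e-4 = 0.09919 m/d
Average linear velocity = 0.09919 / 0.15 = 0.6612 m/d
L = v × T = 0.6612 × 100 = 66.12 m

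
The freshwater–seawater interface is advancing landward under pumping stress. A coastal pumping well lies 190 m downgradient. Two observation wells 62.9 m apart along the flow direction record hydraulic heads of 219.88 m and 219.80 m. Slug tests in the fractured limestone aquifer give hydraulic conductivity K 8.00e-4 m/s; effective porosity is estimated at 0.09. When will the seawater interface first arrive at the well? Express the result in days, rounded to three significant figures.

195 days

Hydraulic gradient i = (219.88 − 219.80) / 62.9 = 0.08 / 62.9 = 0.001272
K = 8.00e-4 m/s × 86400 s/d = 69.12 m/d
Darcy flux q = K·i = 69.12 × 0.001272 = 0.08791 m/d
Average linear velocity = 0.08791 / 0.09 = 0.9768 m/d
t = L / v = 190 / 0.9768 = 194.5 d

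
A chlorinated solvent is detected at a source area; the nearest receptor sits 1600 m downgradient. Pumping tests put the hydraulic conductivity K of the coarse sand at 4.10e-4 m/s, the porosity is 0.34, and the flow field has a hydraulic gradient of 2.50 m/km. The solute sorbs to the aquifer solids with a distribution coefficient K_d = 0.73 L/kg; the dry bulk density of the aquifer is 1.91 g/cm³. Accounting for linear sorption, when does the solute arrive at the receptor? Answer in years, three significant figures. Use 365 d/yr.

K = 4.10e-4 m/s × 86400 s/d = 35.42 m/d
Darcy flux q = K·i = 35.42 × 0.0025 = 0.08856 m/d
Seepage velocity v = q / n = 0.08856 / 0.34 = 0.2605 m/d
Retardation R = 1 + ρ_b·K_d/n = 1 + 1.91×0.73/0.34 = 5.101
Contaminant velocity v_c = v/R = 0.2605/5.101 = 0.05106 m/d
t = L/v_c = 1600/0.05106 = 31330 d
   = 31330/365 = 85.8 yr

85.8 years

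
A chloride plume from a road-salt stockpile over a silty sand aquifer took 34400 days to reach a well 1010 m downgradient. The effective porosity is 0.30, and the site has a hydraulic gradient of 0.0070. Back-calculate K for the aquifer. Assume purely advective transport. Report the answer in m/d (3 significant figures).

v = L / t = 1010 / 34400 = 0.02936 m/d
K = v · n / i = 0.02936 × 0.30 / 0.0070 = 1.26 m/d

1.26 m/d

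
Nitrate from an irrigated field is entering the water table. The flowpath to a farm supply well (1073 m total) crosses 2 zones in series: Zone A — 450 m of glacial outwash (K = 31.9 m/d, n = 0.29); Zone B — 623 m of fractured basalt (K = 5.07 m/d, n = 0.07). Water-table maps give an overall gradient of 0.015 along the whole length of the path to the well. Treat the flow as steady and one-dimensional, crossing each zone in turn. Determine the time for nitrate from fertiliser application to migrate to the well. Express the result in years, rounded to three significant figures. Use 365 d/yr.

4.06 years

Continuity: the same q passes through each zone, so ΔH = q·Σ(L_j/K_j) — the zones act as resistances in series.
Σ(L/K) = 450/31.9 + 623/5.07 = 14.11 + 122.9 = 137.0 d
K_eq = L_total / Σ(L/K) = 1073 / 137.0 = 7.833 m/d
q = K_eq · i = 7.833 × 0.015 = 0.1175 m/d (same in every zone)
Zone A: v = q/n = 0.1175/0.29 = 0.4052 m/d → t_A = 450/0.4052 = 1111 d
Zone B: v = q/n = 0.1175/0.07 = 1.678 m/d → t_B = 623/1.678 = 371.2 d
Total t = 1111 + 371.2 = 1482 d
   = 1482 / 365 = 4.06 yr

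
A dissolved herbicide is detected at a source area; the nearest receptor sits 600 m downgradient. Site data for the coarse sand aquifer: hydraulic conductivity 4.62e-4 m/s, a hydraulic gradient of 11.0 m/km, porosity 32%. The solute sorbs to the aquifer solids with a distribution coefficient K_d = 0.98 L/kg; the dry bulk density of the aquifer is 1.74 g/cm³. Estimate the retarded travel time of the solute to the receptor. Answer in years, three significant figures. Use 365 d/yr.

K = 4.62e-4 m/s × 86400 s/d = 39.92 m/d
q = Ki = 39.92 × 0.011 = 0.4391 m/d
v_s = q/n_e = 0.4391/0.32 = 1.372 m/d
Retardation R = 1 + ρ_b·K_d/n = 1 + 1.74×0.98/0.32 = 6.329
Contaminant velocity v_c = v/R = 1.372/6.329 = 0.2168 m/d
t = L/v_c = 600/0.2168 = 2767 d
   = 2767/365 = 7.58 yr

7.58 years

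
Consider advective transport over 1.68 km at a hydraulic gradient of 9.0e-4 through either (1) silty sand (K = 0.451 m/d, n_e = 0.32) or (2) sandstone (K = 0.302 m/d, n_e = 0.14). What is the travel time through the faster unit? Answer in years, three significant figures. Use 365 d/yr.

Unit 1 (silty sand): v = 0.451×9.0e-4/0.32 = 0.001268 m/d, t = 1680/0.001268 = 1.324e6 d
Unit 2 (sandstone): v = 0.302×9.0e-4/0.14 = 0.001941 m/d, t = 1680/0.001941 = 865300 d
Faster: 865300 d / 365 = 2370 yr

2370 years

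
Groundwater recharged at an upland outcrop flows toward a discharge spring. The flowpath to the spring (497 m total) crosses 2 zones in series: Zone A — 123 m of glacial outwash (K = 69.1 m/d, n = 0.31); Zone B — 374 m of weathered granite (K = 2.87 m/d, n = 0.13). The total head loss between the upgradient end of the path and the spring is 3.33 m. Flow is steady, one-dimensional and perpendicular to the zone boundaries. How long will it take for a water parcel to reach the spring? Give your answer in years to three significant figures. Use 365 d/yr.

9.43 years

Continuity: the same q passes through each zone, so ΔH = q·Σ(L_j/K_j) — the zones act as resistances in series.
Σ(L/K) = 123/69.1 + 374/2.87 = 1.780 + 130.3 = 132.1 d
q = ΔH / Σ(L/K) = 3.33 / 132.1 = 0.02521 m/d (same in every zone)
Zone A: v = q/n = 0.02521/0.31 = 0.08132 m/d → t_A = 123/0.08132 = 1513 d
Zone B: v = q/n = 0.02521/0.13 = 0.1939 m/d → t_B = 374/0.1939 = 1929 d
Total t = 1513 + 1929 = 3441 d
   = 3441 / 365 = 9.43 yr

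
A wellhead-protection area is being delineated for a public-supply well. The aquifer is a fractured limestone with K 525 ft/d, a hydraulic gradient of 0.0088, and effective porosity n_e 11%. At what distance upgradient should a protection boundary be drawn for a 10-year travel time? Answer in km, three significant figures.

K = 525 ft/d × 0.3048 = 160.0 m/d
Darcy flux q = K·i = 160.0 × 0.0088 = 1.408 m/d
Average linear velocity = 1.408 / 0.11 = 12.80 m/d
T = 10 yr × 365 = 3650 d
L = v × T = 12.80 × 3650 = 46730 m
   = 46.7 km

46.7 km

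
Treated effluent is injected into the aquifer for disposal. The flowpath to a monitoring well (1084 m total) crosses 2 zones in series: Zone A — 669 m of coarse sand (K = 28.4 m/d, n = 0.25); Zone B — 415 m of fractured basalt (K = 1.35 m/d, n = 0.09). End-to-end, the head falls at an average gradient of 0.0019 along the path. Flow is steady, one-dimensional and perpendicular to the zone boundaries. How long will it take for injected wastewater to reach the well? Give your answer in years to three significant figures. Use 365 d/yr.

Continuity: the same q passes through each zone, so ΔH = q·Σ(L_j/K_j) — the zones act as resistances in series.
Σ(L/K) = 669/28.4 + 415/1.35 = 23.56 + 307.4 = 331.0 d
K_eq = L_total / Σ(L/K) = 1084 / 331.0 = 3.275 m/d
q = K_eq · i = 3.275 × 0.0019 = 0.006223 m/d (same in every zone)
Zone A: v = q/n = 0.006223/0.25 = 0.02489 m/d → t_A = 669/0.02489 = 26880 d
Zone B: v = q/n = 0.006223/0.09 = 0.06914 m/d → t_B = 415/0.06914 = 6002 d
Total t = 26880 + 6002 = 32880 d
   = 32880 / 365 = 90.1 yr

90.1 years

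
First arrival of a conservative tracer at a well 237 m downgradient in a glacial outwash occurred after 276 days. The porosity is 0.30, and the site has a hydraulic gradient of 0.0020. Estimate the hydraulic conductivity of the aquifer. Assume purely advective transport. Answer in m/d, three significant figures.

129 m/d

v = L / t = 237 / 276 = 0.8587 m/d
K = v · n / i = 0.8587 × 0.30 / 0.0020 = 129 m/d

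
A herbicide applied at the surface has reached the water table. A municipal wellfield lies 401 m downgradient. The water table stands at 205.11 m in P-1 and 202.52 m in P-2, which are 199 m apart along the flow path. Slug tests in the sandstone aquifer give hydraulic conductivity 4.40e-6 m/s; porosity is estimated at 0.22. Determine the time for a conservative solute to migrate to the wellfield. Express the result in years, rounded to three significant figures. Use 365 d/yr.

48.8 years

Hydraulic gradient i = (205.11 − 202.52) / 199 = 2.59 / 199 = 0.01302
K = 4.40e-6 m/s × 86400 s/d = 0.3802 m/d
q = Ki = 0.3802 × 0.01302 = 0.004948 m/d
Average linear velocity = 0.004948 / 0.22 = 0.02249 m/d
t = L / v = 401 / 0.02249 = 17830 d
   = 17830 / 365 = 48.8 yr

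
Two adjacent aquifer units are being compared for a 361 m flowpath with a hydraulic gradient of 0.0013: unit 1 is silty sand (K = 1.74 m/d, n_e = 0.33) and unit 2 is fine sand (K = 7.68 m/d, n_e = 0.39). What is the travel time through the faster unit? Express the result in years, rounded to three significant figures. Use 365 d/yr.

Unit 1 (silty sand): v = 1.74×0.0013/0.33 = 0.006855 m/d, t = 361/0.006855 = 52670 d
Unit 2 (fine sand): v = 7.68×0.0013/0.39 = 0.02560 m/d, t = 361/0.02560 = 14100 d
Faster: 14100 d / 365 = 38.6 yr

38.6 years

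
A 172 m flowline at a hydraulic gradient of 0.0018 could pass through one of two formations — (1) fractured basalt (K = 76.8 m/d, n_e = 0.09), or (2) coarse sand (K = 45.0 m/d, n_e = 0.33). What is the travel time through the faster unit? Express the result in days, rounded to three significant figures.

Unit 1 (fractured basalt): v = 76.8×0.0018/0.09 = 1.536 m/d, t = 172/1.536 = 112.0 d
Unit 2 (coarse sand): v = 45.0×0.0018/0.33 = 0.2455 m/d, t = 172/0.2455 = 700.7 d
Faster unit: t = 112 d

112 days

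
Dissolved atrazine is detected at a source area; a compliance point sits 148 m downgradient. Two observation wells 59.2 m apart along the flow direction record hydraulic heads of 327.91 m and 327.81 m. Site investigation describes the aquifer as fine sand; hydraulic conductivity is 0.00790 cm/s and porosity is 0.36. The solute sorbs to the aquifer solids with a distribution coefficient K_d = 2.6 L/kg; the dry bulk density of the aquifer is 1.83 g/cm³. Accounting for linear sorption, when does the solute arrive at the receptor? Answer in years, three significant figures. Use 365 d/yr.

Hydraulic gradient i = (327.91 − 327.81) / 59.2 = 0.10 / 59.2 = 0.001689
K = 0.00790 cm/s × 864 = 6.826 m/d
q = Ki = 6.826 × 0.001689 = 0.01153 m/d
Seepage velocity v = q / n = 0.01153 / 0.36 = 0.03203 m/d
Retardation R = 1 + ρ_b·K_d/n = 1 + 1.83×2.6/0.36 = 14.22
Contaminant velocity v_c = v/R = 0.03203/14.22 = 0.002253 m/d
t = L/v_c = 148/0.002253 = 65700 d
   = 65700/365 = 180 yr

180 years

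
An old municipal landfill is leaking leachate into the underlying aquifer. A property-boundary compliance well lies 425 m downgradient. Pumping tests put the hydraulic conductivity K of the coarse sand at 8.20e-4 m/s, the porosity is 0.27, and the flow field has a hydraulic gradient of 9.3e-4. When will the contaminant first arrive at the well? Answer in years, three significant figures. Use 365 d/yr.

4.77 years

K = 8.20e-4 m/s × 86400 s/d = 70.85 m/d
Specific discharge q = 70.85 × 9.3e-4 = 0.06589 m/d
Seepage velocity v = q / n = 0.06589 / 0.27 = 0.2440 m/d
t = L / v = 425 / 0.2440 = 1742 d
   = 1742 / 365 = 4.77 yr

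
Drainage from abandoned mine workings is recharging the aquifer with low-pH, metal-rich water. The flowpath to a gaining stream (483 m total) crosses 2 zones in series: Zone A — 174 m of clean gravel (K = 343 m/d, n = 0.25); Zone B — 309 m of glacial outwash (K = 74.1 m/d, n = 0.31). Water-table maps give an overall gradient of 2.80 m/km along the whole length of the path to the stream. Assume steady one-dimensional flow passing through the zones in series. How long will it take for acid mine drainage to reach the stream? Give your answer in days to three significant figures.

Continuity: the same q passes through each zone, so ΔH = q·Σ(L_j/K_j) — the zones act as resistances in series.
Σ(L/K) = 174/343 + 309/74.1 = 0.5073 + 4.170 = 4.677 d
K_eq = L_total / Σ(L/K) = 483 / 4.677 = 103.3 m/d
q = K_eq · i = 103.3 × 0.0028 = 0.2891 m/d (same in every zone)
Zone A: v = q/n = 0.2891/0.25 = 1.157 m/d → t_A = 174/1.157 = 150.4 d
Zone B: v = q/n = 0.2891/0.31 = 0.9327 m/d → t_B = 309/0.9327 = 331.3 d
Total t = 150.4 + 331.3 = 481.7 d

482 days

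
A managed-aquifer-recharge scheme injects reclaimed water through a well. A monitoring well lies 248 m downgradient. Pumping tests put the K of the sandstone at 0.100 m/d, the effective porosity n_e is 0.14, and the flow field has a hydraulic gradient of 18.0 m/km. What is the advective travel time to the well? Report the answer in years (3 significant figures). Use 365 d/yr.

Darcy flux q = K·i = 0.100 × 0.018 = 0.001800 m/d
v = Ki/n = 0.100·0.018/0.14 = 0.01286 m/d
t = L / v = 248 / 0.01286 = 19290 d
   = 19290 / 365 = 52.8 yr

52.8 years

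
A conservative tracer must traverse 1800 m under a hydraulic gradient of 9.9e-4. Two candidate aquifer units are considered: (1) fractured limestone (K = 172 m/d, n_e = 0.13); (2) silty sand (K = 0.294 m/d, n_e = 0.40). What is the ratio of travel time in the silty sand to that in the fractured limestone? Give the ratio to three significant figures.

1800

Unit 1 (fractured limestone): v = 172×9.9e-4/0.13 = 1.310 m/d, t = 1800/1.310 = 1374 d
Unit 2 (silty sand): v = 0.294×9.9e-4/0.40 = 7.276e-4 m/d, t = 1800/7.276e-4 = 2.474e6 d
t(silty sand) / t(fractured limestone) = 2.474e6/1374 = 1800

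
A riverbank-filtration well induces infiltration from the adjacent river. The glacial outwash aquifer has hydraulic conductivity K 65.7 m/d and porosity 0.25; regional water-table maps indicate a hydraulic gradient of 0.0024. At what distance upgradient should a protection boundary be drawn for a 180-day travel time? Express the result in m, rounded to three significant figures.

114 m

Darcy flux q = K·i = 65.7 × 0.0024 = 0.1577 m/d
Average linear velocity = 0.1577 / 0.25 = 0.6307 m/d
L = v × T = 0.6307 × 180 = 113.5 m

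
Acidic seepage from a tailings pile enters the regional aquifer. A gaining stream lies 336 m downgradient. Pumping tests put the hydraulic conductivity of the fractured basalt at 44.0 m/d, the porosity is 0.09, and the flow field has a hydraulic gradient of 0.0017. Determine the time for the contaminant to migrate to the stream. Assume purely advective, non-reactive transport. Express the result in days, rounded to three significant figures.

404 days

q = Ki = 44.0 × 0.0017 = 0.07480 m/d
v = Ki/n = 44.0·0.0017/0.09 = 0.8311 m/d
t = L / v = 336 / 0.8311 = 404.3 d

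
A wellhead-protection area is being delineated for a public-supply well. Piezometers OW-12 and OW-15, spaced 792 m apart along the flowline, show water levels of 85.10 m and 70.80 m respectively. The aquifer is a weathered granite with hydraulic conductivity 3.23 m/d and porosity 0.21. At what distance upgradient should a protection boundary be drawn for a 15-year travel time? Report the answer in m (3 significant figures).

1520 m

Hydraulic gradient i = (85.10 − 70.80) / 792 = 14.30 / 792 = 0.01806
Specific discharge q = 3.23 × 0.01806 = 0.05832 m/d
Seepage velocity v = q / n = 0.05832 / 0.21 = 0.2777 m/d
T = 15 yr × 365 = 5475 d
L = v × T = 0.2777 × 5475 = 1520 m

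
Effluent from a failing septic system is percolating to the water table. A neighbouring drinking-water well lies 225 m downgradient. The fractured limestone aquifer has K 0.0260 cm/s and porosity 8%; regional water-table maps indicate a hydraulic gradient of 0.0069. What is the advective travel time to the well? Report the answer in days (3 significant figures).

116 days

K = 0.0260 cm/s × 864 = 22.46 m/d
q = Ki = 22.46 × 0.0069 = 0.1550 m/d
v_s = q/n_e = 0.1550/0.08 = 1.938 m/d
t = L / v = 225 / 1.938 = 116.1 d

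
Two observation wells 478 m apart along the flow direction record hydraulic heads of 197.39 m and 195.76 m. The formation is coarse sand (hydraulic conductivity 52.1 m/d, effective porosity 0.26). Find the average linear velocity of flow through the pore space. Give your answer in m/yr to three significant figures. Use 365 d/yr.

Hydraulic gradient i = (197.39 − 195.76) / 478 = 1.63 / 478 = 0.003410
q = Ki = 52.1 × 0.003410 = 0.1777 m/d
v = Ki/n = 52.1·0.003410/0.26 = 0.6833 m/d
   = 0.6833 × 365 = 249 m/yr

249 m/yr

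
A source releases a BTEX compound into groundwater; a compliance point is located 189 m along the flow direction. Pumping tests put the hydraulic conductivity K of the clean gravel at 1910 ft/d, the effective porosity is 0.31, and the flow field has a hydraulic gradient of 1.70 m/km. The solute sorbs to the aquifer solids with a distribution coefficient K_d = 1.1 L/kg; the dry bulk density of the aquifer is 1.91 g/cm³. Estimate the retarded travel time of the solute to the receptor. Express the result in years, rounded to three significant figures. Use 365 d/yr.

1.26 years

K = 1910 ft/d × 0.3048 = 582.2 m/d
Specific discharge q = 582.2 × 0.0017 = 0.9897 m/d
v_s = q/n_e = 0.9897/0.31 = 3.193 m/d
Retardation R = 1 + ρ_b·K_d/n = 1 + 1.91×1.1/0.31 = 7.777
Contaminant velocity v_c = v/R = 3.193/7.777 = 0.4105 m/d
t = L/v_c = 189/0.4105 = 460.4 d
   = 460.4/365 = 1.26 yr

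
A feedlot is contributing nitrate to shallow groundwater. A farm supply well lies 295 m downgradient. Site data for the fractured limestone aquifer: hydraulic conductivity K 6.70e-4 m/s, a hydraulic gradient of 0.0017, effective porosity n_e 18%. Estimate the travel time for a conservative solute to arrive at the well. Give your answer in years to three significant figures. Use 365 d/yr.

1.48 years

K = 6.70e-4 m/s × 86400 s/d = 57.89 m/d
q = Ki = 57.89 × 0.0017 = 0.09841 m/d
Seepage velocity v = q / n = 0.09841 / 0.18 = 0.5467 m/d
t = L / v = 295 / 0.5467 = 539.6 d
   = 539.6 / 365 = 1.48 yr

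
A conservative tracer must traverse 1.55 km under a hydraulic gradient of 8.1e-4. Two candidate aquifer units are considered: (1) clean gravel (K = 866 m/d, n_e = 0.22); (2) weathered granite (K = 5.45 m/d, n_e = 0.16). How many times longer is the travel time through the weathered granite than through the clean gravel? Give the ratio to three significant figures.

Unit 1 (clean gravel): v = 866×8.1e-4/0.22 = 3.188 m/d, t = 1550/3.188 = 486.1 d
Unit 2 (weathered granite): v = 5.45×8.1e-4/0.16 = 0.02759 m/d, t = 1550/0.02759 = 56180 d
t(weathered granite) / t(clean gravel) = 56180/486.1 = 116

116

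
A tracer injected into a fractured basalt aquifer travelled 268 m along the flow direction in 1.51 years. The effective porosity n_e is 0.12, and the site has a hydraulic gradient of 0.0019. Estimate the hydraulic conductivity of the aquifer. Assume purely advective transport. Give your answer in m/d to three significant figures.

30.7 m/d

t = 1.51 years = 551.2 d
v = L / t = 268 / 551.2 = 0.4863 m/d
K = v · n / i = 0.4863 × 0.12 / 0.0019 = 30.7 m/d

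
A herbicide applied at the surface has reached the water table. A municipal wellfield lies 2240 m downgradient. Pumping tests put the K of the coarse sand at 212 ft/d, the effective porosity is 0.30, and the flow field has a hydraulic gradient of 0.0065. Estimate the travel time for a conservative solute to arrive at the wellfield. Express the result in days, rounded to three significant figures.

1600 days

K = 212 ft/d × 0.3048 = 64.62 m/d
q = Ki = 64.62 × 0.0065 = 0.4200 m/d
v = Ki/n = 64.62·0.0065/0.30 = 1.400 m/d
t = L / v = 2240 / 1.400 = 1600 d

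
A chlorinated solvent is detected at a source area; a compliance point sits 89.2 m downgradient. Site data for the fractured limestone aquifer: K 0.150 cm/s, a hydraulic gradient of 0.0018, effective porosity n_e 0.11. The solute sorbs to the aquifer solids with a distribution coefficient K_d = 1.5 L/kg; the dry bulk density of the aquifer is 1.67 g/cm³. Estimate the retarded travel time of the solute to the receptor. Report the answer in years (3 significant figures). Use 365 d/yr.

K = 0.150 cm/s × 864 = 129.6 m/d
q = Ki = 129.6 × 0.0018 = 0.2333 m/d
Seepage velocity v = q / n = 0.2333 / 0.11 = 2.121 m/d
Retardation R = 1 + ρ_b·K_d/n = 1 + 1.67×1.5/0.11 = 23.77
Contaminant velocity v_c = v/R = 2.121/23.77 = 0.08921 m/d
t = L/v_c = 89.2/0.08921 = 999.9 d
   = 999.9/365 = 2.74 yr

2.74 years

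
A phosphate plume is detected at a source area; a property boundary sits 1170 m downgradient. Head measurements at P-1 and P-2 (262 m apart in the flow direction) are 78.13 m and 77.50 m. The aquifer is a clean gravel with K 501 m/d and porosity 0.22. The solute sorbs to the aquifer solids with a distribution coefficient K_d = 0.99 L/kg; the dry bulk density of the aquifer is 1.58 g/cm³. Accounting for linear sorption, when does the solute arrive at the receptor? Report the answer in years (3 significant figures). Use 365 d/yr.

4.75 years

Hydraulic gradient i = (78.13 − 77.50) / 262 = 0.63 / 262 = 0.002405
Specific discharge q = 501 × 0.002405 = 1.205 m/d
v_s = q/n_e = 1.205/0.22 = 5.476 m/d
Retardation R = 1 + ρ_b·K_d/n = 1 + 1.58×0.99/0.22 = 8.110
Contaminant velocity v_c = v/R = 5.476/8.110 = 0.6752 m/d
t = L/v_c = 1170/0.6752 = 1733 d
   = 1733/365 = 4.75 yr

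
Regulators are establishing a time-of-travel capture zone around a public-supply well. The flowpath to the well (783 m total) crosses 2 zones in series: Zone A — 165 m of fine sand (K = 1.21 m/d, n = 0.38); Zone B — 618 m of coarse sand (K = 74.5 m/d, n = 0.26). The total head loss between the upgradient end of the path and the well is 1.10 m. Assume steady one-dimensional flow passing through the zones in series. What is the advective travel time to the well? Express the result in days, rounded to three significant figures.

29400 days

Continuity: the same q passes through each zone, so ΔH = q·Σ(L_j/K_j) — the zones act as resistances in series.
Σ(L/K) = 165/1.21 + 618/74.5 = 136.4 + 8.295 = 144.7 d
q = ΔH / Σ(L/K) = 1.10 / 144.7 = 0.007604 m/d (same in every zone)
Zone A: v = q/n = 0.007604/0.38 = 0.02001 m/d → t_A = 165/0.02001 = 8246 d
Zone B: v = q/n = 0.007604/0.26 = 0.02925 m/d → t_B = 618/0.02925 = 21130 d
Total t = 8246 + 21130 = 29380 d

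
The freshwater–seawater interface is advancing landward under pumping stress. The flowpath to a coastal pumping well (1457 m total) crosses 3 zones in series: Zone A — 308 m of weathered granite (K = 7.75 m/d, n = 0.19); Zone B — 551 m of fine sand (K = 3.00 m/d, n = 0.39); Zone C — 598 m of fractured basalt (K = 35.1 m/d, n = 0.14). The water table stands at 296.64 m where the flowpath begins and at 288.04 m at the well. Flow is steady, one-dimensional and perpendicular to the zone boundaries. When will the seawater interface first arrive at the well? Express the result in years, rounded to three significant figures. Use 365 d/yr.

Total head drop ΔH = 296.64 − 288.04 = 8.60 m
Continuity: the same q passes through each zone, so ΔH = q·Σ(L_j/K_j) — the zones act as resistances in series.
Σ(L/K) = 308/7.75 + 551/3.00 + 598/35.1 = 39.74 + 183.7 + 17.04 = 240.4 d
q = ΔH / Σ(L/K) = 8.60 / 240.4 = 0.03577 m/d (same in every zone)
Zone A: v = q/n = 0.03577/0.19 = 0.1882 m/d → t_A = 308/0.1882 = 1636 d
Zone B: v = q/n = 0.03577/0.39 = 0.09171 m/d → t_B = 551/0.09171 = 6008 d
Zone C: v = q/n = 0.03577/0.14 = 0.2555 m/d → t_C = 598/0.2555 = 2341 d
Total t = 1636 + 6008 + 2341 = 9985 d
   = 9985 / 365 = 27.4 yr

27.4 years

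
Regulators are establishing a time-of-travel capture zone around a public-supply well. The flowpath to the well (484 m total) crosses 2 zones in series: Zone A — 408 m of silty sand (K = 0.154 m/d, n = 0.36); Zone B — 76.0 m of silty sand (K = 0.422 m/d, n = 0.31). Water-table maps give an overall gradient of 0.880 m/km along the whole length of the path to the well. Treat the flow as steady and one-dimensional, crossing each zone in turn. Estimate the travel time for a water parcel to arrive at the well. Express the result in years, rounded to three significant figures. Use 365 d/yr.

3100 years

Steady 1-D flow in series ⇒ the Darcy flux q is identical in every zone and the zone head losses add (resistances L/K in series).
Σ(L/K) = 408/0.154 + 76.0/0.422 = 2649 + 180.1 = 2829 d
K_eq = L_total / Σ(L/K) = 484 / 2829 = 0.1711 m/d
q = K_eq · i = 0.1711 × 8.8e-4 = 1.505e-4 m/d (same in every zone)
Zone A: v = q/n = 1.505e-4/0.36 = 4.181e-4 m/d → t_A = 408/4.181e-4 = 975700 d
Zone B: v = q/n = 1.505e-4/0.31 = 4.856e-4 m/d → t_B = 76.0/4.856e-4 = 156500 d
Total t = 975700 + 156500 = 1.132e6 d
   = 1.132e6 / 365 = 3100 yr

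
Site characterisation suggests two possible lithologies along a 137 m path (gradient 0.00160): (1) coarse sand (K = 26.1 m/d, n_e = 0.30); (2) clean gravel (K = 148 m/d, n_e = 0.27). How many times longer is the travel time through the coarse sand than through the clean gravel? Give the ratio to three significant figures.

Unit 1 (coarse sand): v = 26.1×0.0016/0.30 = 0.1392 m/d, t = 137/0.1392 = 984.2 d
Unit 2 (clean gravel): v = 148×0.0016/0.27 = 0.8770 m/d, t = 137/0.8770 = 156.2 d
t(coarse sand) / t(clean gravel) = 984.2/156.2 = 6.30

6.30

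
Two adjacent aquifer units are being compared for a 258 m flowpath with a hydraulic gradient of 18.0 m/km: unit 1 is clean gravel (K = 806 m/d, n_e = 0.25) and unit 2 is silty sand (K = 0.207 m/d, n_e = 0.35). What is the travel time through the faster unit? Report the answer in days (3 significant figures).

Unit 1 (clean gravel): v = 806×0.018/0.25 = 58.03 m/d, t = 258/58.03 = 4.446 d
Unit 2 (silty sand): v = 0.207×0.018/0.35 = 0.01065 m/d, t = 258/0.01065 = 24240 d
Faster unit: t = 4.45 d

4.45 days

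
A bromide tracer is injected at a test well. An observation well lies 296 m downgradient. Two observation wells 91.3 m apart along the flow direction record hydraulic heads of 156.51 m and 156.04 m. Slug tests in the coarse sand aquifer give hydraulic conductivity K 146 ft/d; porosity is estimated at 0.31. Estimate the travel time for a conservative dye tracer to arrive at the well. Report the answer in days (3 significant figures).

401 days

Hydraulic gradient i = (156.51 − 156.04) / 91.3 = 0.47 / 91.3 = 0.005148
K = 146 ft/d × 0.3048 = 44.50 m/d
Darcy flux q = K·i = 44.50 × 0.005148 = 0.2291 m/d
v = Ki/n = 44.50·0.005148/0.31 = 0.7390 m/d
t = L / v = 296 / 0.7390 = 400.6 d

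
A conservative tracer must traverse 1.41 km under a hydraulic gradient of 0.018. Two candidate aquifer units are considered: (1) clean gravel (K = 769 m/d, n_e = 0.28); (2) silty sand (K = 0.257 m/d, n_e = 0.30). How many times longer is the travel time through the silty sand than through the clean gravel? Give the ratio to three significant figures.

3210

Unit 1 (clean gravel): v = 769×0.018/0.28 = 49.44 m/d, t = 1410/49.44 = 28.52 d
Unit 2 (silty sand): v = 0.257×0.018/0.30 = 0.01542 m/d, t = 1410/0.01542 = 91440 d
t(silty sand) / t(clean gravel) = 91440/28.52 = 3210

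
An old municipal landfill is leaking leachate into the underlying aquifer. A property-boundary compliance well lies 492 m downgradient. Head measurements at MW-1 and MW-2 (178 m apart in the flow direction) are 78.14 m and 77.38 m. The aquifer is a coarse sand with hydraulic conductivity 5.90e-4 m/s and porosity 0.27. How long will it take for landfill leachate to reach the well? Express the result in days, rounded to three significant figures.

Hydraulic gradient i = (78.14 − 77.38) / 178 = 0.76 / 178 = 0.004270
K = 5.90e-4 m/s × 86400 s/d = 50.98 m/d
q = Ki = 50.98 × 0.004270 = 0.2177 m/d
Seepage velocity v = q / n = 0.2177 / 0.27 = 0.8061 m/d
t = L / v = 492 / 0.8061 = 610.3 d

610 days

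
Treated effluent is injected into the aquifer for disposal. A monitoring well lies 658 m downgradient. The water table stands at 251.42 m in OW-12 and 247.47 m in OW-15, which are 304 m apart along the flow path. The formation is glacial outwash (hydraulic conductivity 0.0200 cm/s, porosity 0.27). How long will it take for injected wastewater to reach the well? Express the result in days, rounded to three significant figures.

Hydraulic gradient i = (251.42 − 247.47) / 304 = 3.95 / 304 = 0.01299
K = 0.0200 cm/s × 864 = 17.28 m/d
q = Ki = 17.28 × 0.01299 = 0.2245 m/d
Average linear velocity = 0.2245 / 0.27 = 0.8316 m/d
t = L / v = 658 / 0.8316 = 791.3 d

791 days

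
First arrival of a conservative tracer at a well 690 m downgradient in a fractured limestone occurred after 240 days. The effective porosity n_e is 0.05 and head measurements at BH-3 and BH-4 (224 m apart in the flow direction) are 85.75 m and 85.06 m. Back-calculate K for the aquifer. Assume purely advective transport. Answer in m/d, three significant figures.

Hydraulic gradient i = (85.75 − 85.06) / 224 = 0.69 / 224 = 0.003080
v = L / t = 690 / 240 = 2.875 m/d
K = v · n / i = 2.875 × 0.05 / 0.003080 = 46.7 m/d

46.7 m/d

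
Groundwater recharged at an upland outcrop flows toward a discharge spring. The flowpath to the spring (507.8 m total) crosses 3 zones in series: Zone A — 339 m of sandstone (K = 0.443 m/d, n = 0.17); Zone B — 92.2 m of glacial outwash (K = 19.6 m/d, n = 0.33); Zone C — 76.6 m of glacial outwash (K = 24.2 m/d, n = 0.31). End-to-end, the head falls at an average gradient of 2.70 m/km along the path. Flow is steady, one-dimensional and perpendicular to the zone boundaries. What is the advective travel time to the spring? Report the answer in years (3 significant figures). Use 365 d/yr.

For zones in series the flux q is common to all zones; the equivalent conductivity is the harmonic (thickness-weighted) mean, K_eq = L_total / Σ(L_j/K_j).
Σ(L/K) = 339/0.443 + 92.2/19.6 + 76.6/24.2 = 765.2 + 4.704 + 3.165 = 773.1 d
K_eq = L_total / Σ(L/K) = 507.8 / 773.1 = 0.6568 m/d
q = K_eq · i = 0.6568 × 0.0027 = 0.001773 m/d (same in every zone)
Zone A: v = q/n = 0.001773/0.17 = 0.01043 m/d → t_A = 339/0.01043 = 32500 d
Zone B: v = q/n = 0.001773/0.33 = 0.005374 m/d → t_B = 92.2/0.005374 = 17160 d
Zone C: v = q/n = 0.001773/0.31 = 0.005721 m/d → t_C = 76.6/0.005721 = 13390 d
Total t = 32500 + 17160 + 13390 = 63040 d
   = 63040 / 365 = 173 yr

173 years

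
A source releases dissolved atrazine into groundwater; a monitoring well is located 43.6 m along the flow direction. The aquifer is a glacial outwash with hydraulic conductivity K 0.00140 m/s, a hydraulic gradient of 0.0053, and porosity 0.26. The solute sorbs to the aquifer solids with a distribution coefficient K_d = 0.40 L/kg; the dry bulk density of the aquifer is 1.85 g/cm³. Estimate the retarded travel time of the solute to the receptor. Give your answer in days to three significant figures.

K = 0.00140 m/s × 86400 s/d = 121.0 m/d
Specific discharge q = 121.0 × 0.0053 = 0.6411 m/d
v = Ki/n = 121.0·0.0053/0.26 = 2.466 m/d
Retardation R = 1 + ρ_b·K_d/n = 1 + 1.85×0.40/0.26 = 3.846
Contaminant velocity v_c = v/R = 2.466/3.846 = 0.6411 m/d
t = L/v_c = 43.6/0.6411 = 68.01 d

68.0 days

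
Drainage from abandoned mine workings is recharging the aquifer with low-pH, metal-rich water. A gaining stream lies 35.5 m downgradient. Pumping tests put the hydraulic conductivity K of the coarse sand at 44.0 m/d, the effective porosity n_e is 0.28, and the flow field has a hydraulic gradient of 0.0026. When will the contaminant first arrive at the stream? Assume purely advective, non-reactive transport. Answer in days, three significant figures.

86.9 days

q = Ki = 44.0 × 0.0026 = 0.1144 m/d
v = Ki/n = 44.0·0.0026/0.28 = 0.4086 m/d
t = L / v = 35.5 / 0.4086 = 86.89 d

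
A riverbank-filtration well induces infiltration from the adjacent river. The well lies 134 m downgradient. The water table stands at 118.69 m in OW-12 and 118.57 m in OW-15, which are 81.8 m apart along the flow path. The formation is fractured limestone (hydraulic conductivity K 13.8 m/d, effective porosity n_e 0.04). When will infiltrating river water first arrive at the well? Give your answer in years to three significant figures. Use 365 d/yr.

0.725 years

Hydraulic gradient i = (118.69 − 118.57) / 81.8 = 0.12 / 81.8 = 0.001467
Darcy flux q = K·i = 13.8 × 0.001467 = 0.02024 m/d
v = Ki/n = 13.8·0.001467/0.04 = 0.5061 m/d
t = L / v = 134 / 0.5061 = 264.8 d
   = 264.8 / 365 = 0.725 yr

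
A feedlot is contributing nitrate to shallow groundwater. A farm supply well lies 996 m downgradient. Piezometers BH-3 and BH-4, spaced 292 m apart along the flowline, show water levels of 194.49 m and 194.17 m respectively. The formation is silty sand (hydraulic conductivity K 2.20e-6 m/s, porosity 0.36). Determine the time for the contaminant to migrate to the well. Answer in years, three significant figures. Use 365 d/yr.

4720 years

Hydraulic gradient i = (194.49 − 194.17) / 292 = 0.32 / 292 = 0.001096
K = 2.20e-6 m/s × 86400 s/d = 0.1901 m/d
q = Ki = 0.1901 × 0.001096 = 2.083e-4 m/d
Seepage velocity v = q / n = 2.083e-4 / 0.36 = 5.786e-4 m/d
t = L / v = 996 / 5.786e-4 = 1.721e6 d
   = 1.721e6 / 365 = 4720 yr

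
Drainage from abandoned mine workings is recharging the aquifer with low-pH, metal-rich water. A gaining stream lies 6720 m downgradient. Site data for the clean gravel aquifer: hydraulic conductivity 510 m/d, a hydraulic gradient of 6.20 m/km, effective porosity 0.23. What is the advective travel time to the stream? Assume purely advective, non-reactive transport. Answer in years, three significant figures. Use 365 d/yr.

Darcy flux q = K·i = 510 × 0.0062 = 3.162 m/d
Seepage velocity v = q / n = 3.162 / 0.23 = 13.75 m/d
t = L / v = 6720 / 13.75 = 488.8 d
   = 488.8 / 365 = 1.34 yr

1.34 years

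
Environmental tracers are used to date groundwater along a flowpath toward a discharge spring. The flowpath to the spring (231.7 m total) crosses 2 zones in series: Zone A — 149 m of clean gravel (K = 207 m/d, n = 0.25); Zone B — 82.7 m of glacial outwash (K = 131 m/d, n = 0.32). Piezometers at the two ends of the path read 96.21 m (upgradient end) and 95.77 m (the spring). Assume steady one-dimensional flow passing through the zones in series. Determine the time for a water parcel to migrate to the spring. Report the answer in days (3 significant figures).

196 days

Total head drop ΔH = 96.21 − 95.77 = 0.44 m
Steady 1-D flow in series ⇒ the Darcy flux q is identical in every zone and the zone head losses add (resistances L/K in series).
Σ(L/K) = 149/207 + 82.7/131 = 0.7198 + 0.6313 = 1.351 d
q = ΔH / Σ(L/K) = 0.44 / 1.351 = 0.3257 m/d (same in every zone)
Zone A: v = q/n = 0.3257/0.25 = 1.303 m/d → t_A = 149/1.303 = 114.4 d
Zone B: v = q/n = 0.3257/0.32 = 1.018 m/d → t_B = 82.7/1.018 = 81.26 d
Total t = 114.4 + 81.26 = 195.6 d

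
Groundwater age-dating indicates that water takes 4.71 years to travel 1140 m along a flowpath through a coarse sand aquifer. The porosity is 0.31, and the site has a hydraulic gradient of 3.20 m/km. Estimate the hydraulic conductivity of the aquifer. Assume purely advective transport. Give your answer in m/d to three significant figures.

64.2 m/d

t = 4.71 years = 1719 d
v = L / t = 1140 / 1719 = 0.6631 m/d
K = v · n / i = 0.6631 × 0.31 / 0.0032 = 64.2 m/d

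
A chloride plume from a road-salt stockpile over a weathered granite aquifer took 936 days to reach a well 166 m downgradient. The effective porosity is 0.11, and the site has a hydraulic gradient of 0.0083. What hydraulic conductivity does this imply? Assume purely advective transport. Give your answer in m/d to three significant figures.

v = L / t = 166 / 936 = 0.1774 m/d
K = v · n / i = 0.1774 × 0.11 / 0.0083 = 2.35 m/d

2.35 m/d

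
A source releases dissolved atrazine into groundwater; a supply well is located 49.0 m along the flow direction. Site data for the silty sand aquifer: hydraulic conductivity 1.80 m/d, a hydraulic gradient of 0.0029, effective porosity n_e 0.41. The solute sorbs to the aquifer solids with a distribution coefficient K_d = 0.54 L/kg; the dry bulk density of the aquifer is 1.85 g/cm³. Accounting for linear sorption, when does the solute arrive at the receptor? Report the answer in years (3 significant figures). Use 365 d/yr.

36.2 years

Specific discharge q = 1.80 × 0.0029 = 0.005220 m/d
Seepage velocity v = q / n = 0.005220 / 0.41 = 0.01273 m/d
Retardation R = 1 + ρ_b·K_d/n = 1 + 1.85×0.54/0.41 = 3.437
Contaminant velocity v_c = v/R = 0.01273/3.437 = 0.003705 m/d
t = L/v_c = 49.0/0.003705 = 13230 d
   = 13230/365 = 36.2 yr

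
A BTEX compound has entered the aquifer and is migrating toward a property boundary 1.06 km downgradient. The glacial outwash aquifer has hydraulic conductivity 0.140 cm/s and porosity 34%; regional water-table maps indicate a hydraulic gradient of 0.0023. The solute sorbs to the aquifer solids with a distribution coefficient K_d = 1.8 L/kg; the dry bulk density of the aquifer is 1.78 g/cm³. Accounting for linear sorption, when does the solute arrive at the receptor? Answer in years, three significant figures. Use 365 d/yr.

37.0 years

K = 0.140 cm/s × 864 = 121.0 m/d
Darcy flux q = K·i = 121.0 × 0.0023 = 0.2782 m/d
Average linear velocity = 0.2782 / 0.34 = 0.8183 m/d
Retardation R = 1 + ρ_b·K_d/n = 1 + 1.78×1.8/0.34 = 10.42
Contaminant velocity v_c = v/R = 0.8183/10.42 = 0.07850 m/d
L = 1.06 km = 1060 m
t = L/v_c = 1060/0.07850 = 13500 d
   = 13500/365 = 37.0 yr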